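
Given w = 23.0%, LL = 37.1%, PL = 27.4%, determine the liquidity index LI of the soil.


Result: -0.454

Derivation:
First compute the plasticity index:
PI = LL - PL = 37.1 - 27.4 = 9.7
Then compute the liquidity index:
LI = (w - PL) / PI
LI = (23.0 - 27.4) / 9.7
LI = -0.454


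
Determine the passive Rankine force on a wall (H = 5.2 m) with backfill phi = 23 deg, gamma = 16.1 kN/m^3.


Compute passive earth pressure coefficient:
Kp = tan^2(45 + phi/2) = tan^2(56.5) = 2.282623
Compute passive force:
Pp = 0.5 * Kp * gamma * H^2
Pp = 0.5 * 2.282623 * 16.1 * 5.2^2
Pp = 496.86 kN/m


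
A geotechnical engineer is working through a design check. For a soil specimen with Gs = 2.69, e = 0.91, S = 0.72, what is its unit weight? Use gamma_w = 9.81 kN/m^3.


Result: 17.181 kN/m^3

Derivation:
Using gamma = gamma_w * (Gs + S*e) / (1 + e)
Numerator: Gs + S*e = 2.69 + 0.72*0.91 = 3.3452
Denominator: 1 + e = 1 + 0.91 = 1.91
gamma = 9.81 * 3.3452 / 1.91
gamma = 17.181 kN/m^3


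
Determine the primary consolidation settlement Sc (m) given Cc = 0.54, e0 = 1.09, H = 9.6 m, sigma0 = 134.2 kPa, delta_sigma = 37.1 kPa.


Result: 0.2629 m

Derivation:
Using Sc = Cc * H / (1 + e0) * log10((sigma0 + delta_sigma) / sigma0)
Stress ratio = (134.2 + 37.1) / 134.2 = 1.27645
log10(1.27645) = 0.106005
Cc * H / (1 + e0) = 0.54 * 9.6 / (1 + 1.09) = 2.48038
Sc = 2.48038 * 0.106005
Sc = 0.2629 m


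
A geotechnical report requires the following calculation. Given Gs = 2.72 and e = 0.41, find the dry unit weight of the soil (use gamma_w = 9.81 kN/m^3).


Using gamma_d = Gs * gamma_w / (1 + e)
gamma_d = 2.72 * 9.81 / (1 + 0.41)
gamma_d = 2.72 * 9.81 / 1.41
gamma_d = 18.924 kN/m^3


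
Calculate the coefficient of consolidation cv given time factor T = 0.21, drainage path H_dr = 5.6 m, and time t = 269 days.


Result: 0.02448 m^2/day

Derivation:
Using cv = T * H_dr^2 / t
H_dr^2 = 5.6^2 = 31.36
cv = 0.21 * 31.36 / 269
cv = 0.02448 m^2/day


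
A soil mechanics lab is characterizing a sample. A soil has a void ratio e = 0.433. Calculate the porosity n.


Using the relation n = e / (1 + e)
n = 0.433 / (1 + 0.433)
n = 0.433 / 1.433
n = 0.3022


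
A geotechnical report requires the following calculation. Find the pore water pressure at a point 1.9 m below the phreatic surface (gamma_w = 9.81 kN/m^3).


Result: 18.64 kPa

Derivation:
Using u = gamma_w * h_w
u = 9.81 * 1.9
u = 18.64 kPa


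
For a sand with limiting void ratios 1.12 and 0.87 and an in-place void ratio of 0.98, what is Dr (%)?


Using Dr = (e_max - e) / (e_max - e_min) * 100
e_max - e = 1.12 - 0.98 = 0.14
e_max - e_min = 1.12 - 0.87 = 0.25
Dr = 0.14 / 0.25 * 100
Dr = 56.0 %


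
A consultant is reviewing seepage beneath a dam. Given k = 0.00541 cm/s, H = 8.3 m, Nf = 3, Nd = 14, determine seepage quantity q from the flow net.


Result: 9.622e-05 m^3/s per m

Derivation:
Convert k to m/s for unit consistency with H:
k = 0.00541 cm/s = 0.00541 / 100 m/s = 5.41e-05 m/s
Using q = k * H * Nf / Nd
Nf / Nd = 3 / 14 = 0.2143
q = 5.41e-05 * 8.3 * 0.2143
q = 9.622e-05 m^3/s per m


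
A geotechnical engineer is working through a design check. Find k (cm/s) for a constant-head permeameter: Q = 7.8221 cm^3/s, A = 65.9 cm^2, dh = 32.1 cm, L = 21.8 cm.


Compute hydraulic gradient:
i = dh / L = 32.1 / 21.8 = 1.47248
Then apply Darcy's law:
k = Q / (A * i)
k = 7.8221 / (65.9 * 1.47248)
k = 7.8221 / 97.0362
k = 0.08061 cm/s


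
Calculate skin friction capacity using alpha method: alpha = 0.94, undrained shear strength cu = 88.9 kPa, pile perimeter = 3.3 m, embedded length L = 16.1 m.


Using Qs = alpha * cu * perimeter * L
Qs = 0.94 * 88.9 * 3.3 * 16.1
Qs = 4439.86 kN


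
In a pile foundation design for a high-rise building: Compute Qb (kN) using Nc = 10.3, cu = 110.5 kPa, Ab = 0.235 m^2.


Using Qb = Nc * cu * Ab
Qb = 10.3 * 110.5 * 0.235
Qb = 267.47 kN


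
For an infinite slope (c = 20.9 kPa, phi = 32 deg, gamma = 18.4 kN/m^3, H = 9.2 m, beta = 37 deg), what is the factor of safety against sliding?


Result: 1.086

Derivation:
Using Fs = c / (gamma*H*sin(beta)*cos(beta)) + tan(phi)/tan(beta)
Cohesion contribution = 20.9 / (18.4*9.2*sin(37)*cos(37))
Cohesion contribution = 0.256879
Friction contribution = tan(32)/tan(37) = 0.82923
Fs = 0.256879 + 0.82923
Fs = 1.086


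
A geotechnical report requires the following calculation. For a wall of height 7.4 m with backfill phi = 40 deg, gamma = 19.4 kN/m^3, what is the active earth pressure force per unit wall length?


Compute active earth pressure coefficient:
Ka = tan^2(45 - phi/2) = tan^2(25.0) = 0.217443
Compute active force:
Pa = 0.5 * Ka * gamma * H^2
Pa = 0.5 * 0.217443 * 19.4 * 7.4^2
Pa = 115.5 kN/m


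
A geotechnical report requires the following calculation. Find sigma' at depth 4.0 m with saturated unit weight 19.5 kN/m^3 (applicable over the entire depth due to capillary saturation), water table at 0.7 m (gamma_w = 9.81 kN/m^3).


Total stress = gamma_sat * depth
sigma = 19.5 * 4.0 = 78.0 kPa
Pore water pressure u = gamma_w * (depth - d_wt)
u = 9.81 * (4.0 - 0.7) = 32.373 kPa
Effective stress = sigma - u
sigma' = 78.0 - 32.373 = 45.63 kPa


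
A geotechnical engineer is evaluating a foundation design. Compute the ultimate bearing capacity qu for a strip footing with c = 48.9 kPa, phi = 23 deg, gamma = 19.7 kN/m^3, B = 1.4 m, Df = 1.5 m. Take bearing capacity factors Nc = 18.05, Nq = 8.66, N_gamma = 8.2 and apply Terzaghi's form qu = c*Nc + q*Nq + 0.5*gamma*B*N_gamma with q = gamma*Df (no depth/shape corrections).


Result: 1251.63 kPa

Derivation:
Compute qu = c*Nc + gamma*Df*Nq + 0.5*gamma*B*N_gamma
Term 1: 48.9 * 18.05 = 882.645
Term 2: 19.7 * 1.5 * 8.66 = 255.903
Term 3: 0.5 * 19.7 * 1.4 * 8.2 = 113.078
qu = 882.645 + 255.903 + 113.078
qu = 1251.63 kPa


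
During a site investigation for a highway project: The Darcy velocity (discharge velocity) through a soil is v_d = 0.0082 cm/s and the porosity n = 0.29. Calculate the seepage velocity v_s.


Result: 0.02828 cm/s

Derivation:
Using v_s = v_d / n
v_s = 0.0082 / 0.29
v_s = 0.02828 cm/s


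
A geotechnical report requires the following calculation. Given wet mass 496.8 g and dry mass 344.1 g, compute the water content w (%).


Using w = (m_wet - m_dry) / m_dry * 100
m_wet - m_dry = 496.8 - 344.1 = 152.7 g
w = 152.7 / 344.1 * 100
w = 44.38 %


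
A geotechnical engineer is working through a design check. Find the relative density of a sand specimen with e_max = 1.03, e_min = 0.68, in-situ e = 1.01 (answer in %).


Result: 5.71 %

Derivation:
Using Dr = (e_max - e) / (e_max - e_min) * 100
e_max - e = 1.03 - 1.01 = 0.02
e_max - e_min = 1.03 - 0.68 = 0.35
Dr = 0.02 / 0.35 * 100
Dr = 5.71 %


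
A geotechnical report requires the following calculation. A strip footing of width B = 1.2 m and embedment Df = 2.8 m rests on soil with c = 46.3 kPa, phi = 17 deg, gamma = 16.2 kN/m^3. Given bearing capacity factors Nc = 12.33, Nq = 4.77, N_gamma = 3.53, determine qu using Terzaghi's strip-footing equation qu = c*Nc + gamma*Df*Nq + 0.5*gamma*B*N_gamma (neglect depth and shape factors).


Compute qu = c*Nc + gamma*Df*Nq + 0.5*gamma*B*N_gamma
Term 1: 46.3 * 12.33 = 570.879
Term 2: 16.2 * 2.8 * 4.77 = 216.3672
Term 3: 0.5 * 16.2 * 1.2 * 3.53 = 34.3116
qu = 570.879 + 216.3672 + 34.3116
qu = 821.56 kPa


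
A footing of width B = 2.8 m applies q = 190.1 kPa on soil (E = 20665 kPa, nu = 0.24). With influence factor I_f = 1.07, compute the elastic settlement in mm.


Using Se = q * B * (1 - nu^2) * I_f / E
1 - nu^2 = 1 - 0.24^2 = 0.9424
Se = 190.1 * 2.8 * 0.9424 * 1.07 / 20665
Se = 0.025973 m
Convert to mm: Se = 0.025973 * 1000 = 25.973 mm


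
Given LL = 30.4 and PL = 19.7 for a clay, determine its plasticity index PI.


Result: 10.7

Derivation:
Using PI = LL - PL
PI = 30.4 - 19.7
PI = 10.7


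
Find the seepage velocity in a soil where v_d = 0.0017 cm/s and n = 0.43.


Result: 0.00395 cm/s

Derivation:
Using v_s = v_d / n
v_s = 0.0017 / 0.43
v_s = 0.00395 cm/s


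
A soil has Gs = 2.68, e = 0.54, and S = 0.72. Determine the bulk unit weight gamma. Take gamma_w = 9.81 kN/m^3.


Using gamma = gamma_w * (Gs + S*e) / (1 + e)
Numerator: Gs + S*e = 2.68 + 0.72*0.54 = 3.0688
Denominator: 1 + e = 1 + 0.54 = 1.54
gamma = 9.81 * 3.0688 / 1.54
gamma = 19.549 kN/m^3


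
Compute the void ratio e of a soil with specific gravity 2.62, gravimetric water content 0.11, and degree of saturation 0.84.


Using the relation e = Gs * w / S
e = 2.62 * 0.11 / 0.84
e = 0.3431


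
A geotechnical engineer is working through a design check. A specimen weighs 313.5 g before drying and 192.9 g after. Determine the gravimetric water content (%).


Using w = (m_wet - m_dry) / m_dry * 100
m_wet - m_dry = 313.5 - 192.9 = 120.6 g
w = 120.6 / 192.9 * 100
w = 62.52 %


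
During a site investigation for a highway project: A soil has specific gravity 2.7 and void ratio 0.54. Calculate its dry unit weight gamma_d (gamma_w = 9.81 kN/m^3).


Result: 17.199 kN/m^3

Derivation:
Using gamma_d = Gs * gamma_w / (1 + e)
gamma_d = 2.7 * 9.81 / (1 + 0.54)
gamma_d = 2.7 * 9.81 / 1.54
gamma_d = 17.199 kN/m^3


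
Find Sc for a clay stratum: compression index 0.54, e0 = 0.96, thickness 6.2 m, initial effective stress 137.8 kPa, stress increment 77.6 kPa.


Result: 0.3314 m

Derivation:
Using Sc = Cc * H / (1 + e0) * log10((sigma0 + delta_sigma) / sigma0)
Stress ratio = (137.8 + 77.6) / 137.8 = 1.56313
log10(1.56313) = 0.193996
Cc * H / (1 + e0) = 0.54 * 6.2 / (1 + 0.96) = 1.70816
Sc = 1.70816 * 0.193996
Sc = 0.3314 m


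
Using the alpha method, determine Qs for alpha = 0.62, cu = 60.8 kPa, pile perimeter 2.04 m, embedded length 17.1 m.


Using Qs = alpha * cu * perimeter * L
Qs = 0.62 * 60.8 * 2.04 * 17.1
Qs = 1314.99 kN


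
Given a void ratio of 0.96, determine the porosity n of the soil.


Using the relation n = e / (1 + e)
n = 0.96 / (1 + 0.96)
n = 0.96 / 1.96
n = 0.4898


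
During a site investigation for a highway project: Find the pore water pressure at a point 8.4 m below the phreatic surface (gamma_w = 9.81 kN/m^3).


Using u = gamma_w * h_w
u = 9.81 * 8.4
u = 82.4 kPa


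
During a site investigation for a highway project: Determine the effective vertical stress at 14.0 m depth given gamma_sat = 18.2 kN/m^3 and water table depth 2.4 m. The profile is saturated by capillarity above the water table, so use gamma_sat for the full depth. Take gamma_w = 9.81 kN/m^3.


Result: 141.0 kPa

Derivation:
Total stress = gamma_sat * depth
sigma = 18.2 * 14.0 = 254.8 kPa
Pore water pressure u = gamma_w * (depth - d_wt)
u = 9.81 * (14.0 - 2.4) = 113.796 kPa
Effective stress = sigma - u
sigma' = 254.8 - 113.796 = 141.0 kPa


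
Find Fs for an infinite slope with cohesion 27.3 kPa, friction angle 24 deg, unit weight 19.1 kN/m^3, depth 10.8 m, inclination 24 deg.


Using Fs = c / (gamma*H*sin(beta)*cos(beta)) + tan(phi)/tan(beta)
Cohesion contribution = 27.3 / (19.1*10.8*sin(24)*cos(24))
Cohesion contribution = 0.356174
Friction contribution = tan(24)/tan(24) = 1
Fs = 0.356174 + 1
Fs = 1.356


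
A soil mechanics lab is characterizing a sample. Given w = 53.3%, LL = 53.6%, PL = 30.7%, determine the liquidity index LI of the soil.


First compute the plasticity index:
PI = LL - PL = 53.6 - 30.7 = 22.9
Then compute the liquidity index:
LI = (w - PL) / PI
LI = (53.3 - 30.7) / 22.9
LI = 0.987


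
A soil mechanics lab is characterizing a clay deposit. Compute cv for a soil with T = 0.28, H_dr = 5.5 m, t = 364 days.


Using cv = T * H_dr^2 / t
H_dr^2 = 5.5^2 = 30.25
cv = 0.28 * 30.25 / 364
cv = 0.02327 m^2/day


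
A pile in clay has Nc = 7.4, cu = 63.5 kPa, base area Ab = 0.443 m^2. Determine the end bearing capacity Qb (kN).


Using Qb = Nc * cu * Ab
Qb = 7.4 * 63.5 * 0.443
Qb = 208.17 kN


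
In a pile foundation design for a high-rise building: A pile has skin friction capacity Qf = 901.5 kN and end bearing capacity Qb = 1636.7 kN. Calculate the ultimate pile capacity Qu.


Using Qu = Qf + Qb
Qu = 901.5 + 1636.7
Qu = 2538.2 kN


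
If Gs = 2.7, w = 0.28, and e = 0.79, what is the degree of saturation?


Result: 0.957

Derivation:
Using S = Gs * w / e
S = 2.7 * 0.28 / 0.79
S = 0.957


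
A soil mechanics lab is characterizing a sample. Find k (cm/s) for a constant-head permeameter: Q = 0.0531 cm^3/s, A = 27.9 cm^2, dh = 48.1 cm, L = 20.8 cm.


Compute hydraulic gradient:
i = dh / L = 48.1 / 20.8 = 2.3125
Then apply Darcy's law:
k = Q / (A * i)
k = 0.0531 / (27.9 * 2.3125)
k = 0.0531 / 64.5187
k = 0.000823 cm/s


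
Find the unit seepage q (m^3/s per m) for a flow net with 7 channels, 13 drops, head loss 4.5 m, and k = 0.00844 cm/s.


Result: 0.0002045 m^3/s per m

Derivation:
Convert k to m/s for unit consistency with H:
k = 0.00844 cm/s = 0.00844 / 100 m/s = 8.44e-05 m/s
Using q = k * H * Nf / Nd
Nf / Nd = 7 / 13 = 0.5385
q = 8.44e-05 * 4.5 * 0.5385
q = 0.0002045 m^3/s per m


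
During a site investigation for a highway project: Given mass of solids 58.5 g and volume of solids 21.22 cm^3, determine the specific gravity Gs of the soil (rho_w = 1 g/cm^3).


Using Gs = m_s / (V_s * rho_w)
Since rho_w = 1 g/cm^3:
Gs = 58.5 / 21.22
Gs = 2.757


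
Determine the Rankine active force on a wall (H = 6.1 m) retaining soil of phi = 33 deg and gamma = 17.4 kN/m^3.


Compute active earth pressure coefficient:
Ka = tan^2(45 - phi/2) = tan^2(28.5) = 0.294801
Compute active force:
Pa = 0.5 * Ka * gamma * H^2
Pa = 0.5 * 0.294801 * 17.4 * 6.1^2
Pa = 95.44 kN/m


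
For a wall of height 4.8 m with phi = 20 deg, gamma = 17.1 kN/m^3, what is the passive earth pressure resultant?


Compute passive earth pressure coefficient:
Kp = tan^2(45 + phi/2) = tan^2(55.0) = 2.039607
Compute passive force:
Pp = 0.5 * Kp * gamma * H^2
Pp = 0.5 * 2.039607 * 17.1 * 4.8^2
Pp = 401.79 kN/m


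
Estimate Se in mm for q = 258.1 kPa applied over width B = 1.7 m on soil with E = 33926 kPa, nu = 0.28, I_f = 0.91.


Using Se = q * B * (1 - nu^2) * I_f / E
1 - nu^2 = 1 - 0.28^2 = 0.9216
Se = 258.1 * 1.7 * 0.9216 * 0.91 / 33926
Se = 0.010846 m
Convert to mm: Se = 0.010846 * 1000 = 10.846 mm


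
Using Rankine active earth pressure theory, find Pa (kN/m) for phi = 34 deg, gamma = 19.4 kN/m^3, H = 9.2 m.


Result: 232.11 kN/m

Derivation:
Compute active earth pressure coefficient:
Ka = tan^2(45 - phi/2) = tan^2(28.0) = 0.282715
Compute active force:
Pa = 0.5 * Ka * gamma * H^2
Pa = 0.5 * 0.282715 * 19.4 * 9.2^2
Pa = 232.11 kN/m


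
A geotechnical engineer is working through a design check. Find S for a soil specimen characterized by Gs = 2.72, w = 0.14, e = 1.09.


Using S = Gs * w / e
S = 2.72 * 0.14 / 1.09
S = 0.3494


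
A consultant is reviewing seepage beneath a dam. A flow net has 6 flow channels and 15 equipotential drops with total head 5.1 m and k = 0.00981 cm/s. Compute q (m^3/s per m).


Convert k to m/s for unit consistency with H:
k = 0.00981 cm/s = 0.00981 / 100 m/s = 9.81e-05 m/s
Using q = k * H * Nf / Nd
Nf / Nd = 6 / 15 = 0.4
q = 9.81e-05 * 5.1 * 0.4
q = 0.0002001 m^3/s per m


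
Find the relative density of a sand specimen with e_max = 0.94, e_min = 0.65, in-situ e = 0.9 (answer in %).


Using Dr = (e_max - e) / (e_max - e_min) * 100
e_max - e = 0.94 - 0.9 = 0.04
e_max - e_min = 0.94 - 0.65 = 0.29
Dr = 0.04 / 0.29 * 100
Dr = 13.79 %


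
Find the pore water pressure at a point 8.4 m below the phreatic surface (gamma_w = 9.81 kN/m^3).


Using u = gamma_w * h_w
u = 9.81 * 8.4
u = 82.4 kPa


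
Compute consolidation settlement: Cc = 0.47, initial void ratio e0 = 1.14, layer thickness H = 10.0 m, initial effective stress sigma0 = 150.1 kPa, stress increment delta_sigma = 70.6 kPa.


Using Sc = Cc * H / (1 + e0) * log10((sigma0 + delta_sigma) / sigma0)
Stress ratio = (150.1 + 70.6) / 150.1 = 1.47035
log10(1.47035) = 0.167422
Cc * H / (1 + e0) = 0.47 * 10.0 / (1 + 1.14) = 2.19626
Sc = 2.19626 * 0.167422
Sc = 0.3677 m


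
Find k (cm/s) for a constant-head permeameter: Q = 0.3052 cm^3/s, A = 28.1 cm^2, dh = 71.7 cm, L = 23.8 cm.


Compute hydraulic gradient:
i = dh / L = 71.7 / 23.8 = 3.01261
Then apply Darcy's law:
k = Q / (A * i)
k = 0.3052 / (28.1 * 3.01261)
k = 0.3052 / 84.6542
k = 0.003605 cm/s


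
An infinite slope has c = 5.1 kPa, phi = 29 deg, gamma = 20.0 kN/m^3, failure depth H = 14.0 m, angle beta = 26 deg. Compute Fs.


Result: 1.183

Derivation:
Using Fs = c / (gamma*H*sin(beta)*cos(beta)) + tan(phi)/tan(beta)
Cohesion contribution = 5.1 / (20.0*14.0*sin(26)*cos(26))
Cohesion contribution = 0.0462285
Friction contribution = tan(29)/tan(26) = 1.1365
Fs = 0.0462285 + 1.1365
Fs = 1.183


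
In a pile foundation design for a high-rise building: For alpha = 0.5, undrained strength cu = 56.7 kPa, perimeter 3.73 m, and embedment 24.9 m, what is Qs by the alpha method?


Using Qs = alpha * cu * perimeter * L
Qs = 0.5 * 56.7 * 3.73 * 24.9
Qs = 2633.06 kN


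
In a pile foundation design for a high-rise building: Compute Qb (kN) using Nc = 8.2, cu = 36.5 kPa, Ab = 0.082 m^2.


Using Qb = Nc * cu * Ab
Qb = 8.2 * 36.5 * 0.082
Qb = 24.54 kN


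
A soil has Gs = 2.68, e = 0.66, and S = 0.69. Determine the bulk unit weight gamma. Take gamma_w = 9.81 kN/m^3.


Using gamma = gamma_w * (Gs + S*e) / (1 + e)
Numerator: Gs + S*e = 2.68 + 0.69*0.66 = 3.1354
Denominator: 1 + e = 1 + 0.66 = 1.66
gamma = 9.81 * 3.1354 / 1.66
gamma = 18.529 kN/m^3


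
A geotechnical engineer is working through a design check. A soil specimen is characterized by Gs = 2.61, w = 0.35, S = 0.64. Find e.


Using the relation e = Gs * w / S
e = 2.61 * 0.35 / 0.64
e = 1.4273


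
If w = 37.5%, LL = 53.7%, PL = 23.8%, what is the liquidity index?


First compute the plasticity index:
PI = LL - PL = 53.7 - 23.8 = 29.9
Then compute the liquidity index:
LI = (w - PL) / PI
LI = (37.5 - 23.8) / 29.9
LI = 0.458


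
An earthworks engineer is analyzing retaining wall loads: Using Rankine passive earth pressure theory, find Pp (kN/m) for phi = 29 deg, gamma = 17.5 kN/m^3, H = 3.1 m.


Compute passive earth pressure coefficient:
Kp = tan^2(45 + phi/2) = tan^2(59.5) = 2.88206
Compute passive force:
Pp = 0.5 * Kp * gamma * H^2
Pp = 0.5 * 2.88206 * 17.5 * 3.1^2
Pp = 242.35 kN/m


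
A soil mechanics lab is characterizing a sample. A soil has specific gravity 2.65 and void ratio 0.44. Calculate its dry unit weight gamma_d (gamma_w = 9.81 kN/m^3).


Using gamma_d = Gs * gamma_w / (1 + e)
gamma_d = 2.65 * 9.81 / (1 + 0.44)
gamma_d = 2.65 * 9.81 / 1.44
gamma_d = 18.053 kN/m^3


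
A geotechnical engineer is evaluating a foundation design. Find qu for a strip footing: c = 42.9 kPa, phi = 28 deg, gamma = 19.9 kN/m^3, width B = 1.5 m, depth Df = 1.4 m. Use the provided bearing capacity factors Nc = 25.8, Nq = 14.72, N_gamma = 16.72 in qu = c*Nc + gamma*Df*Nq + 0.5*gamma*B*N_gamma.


Compute qu = c*Nc + gamma*Df*Nq + 0.5*gamma*B*N_gamma
Term 1: 42.9 * 25.8 = 1106.82
Term 2: 19.9 * 1.4 * 14.72 = 410.0992
Term 3: 0.5 * 19.9 * 1.5 * 16.72 = 249.546
qu = 1106.82 + 410.0992 + 249.546
qu = 1766.47 kPa


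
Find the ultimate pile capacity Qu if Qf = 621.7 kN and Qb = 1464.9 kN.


Using Qu = Qf + Qb
Qu = 621.7 + 1464.9
Qu = 2086.6 kN


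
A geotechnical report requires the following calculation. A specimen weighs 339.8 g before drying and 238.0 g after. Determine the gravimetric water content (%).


Using w = (m_wet - m_dry) / m_dry * 100
m_wet - m_dry = 339.8 - 238.0 = 101.8 g
w = 101.8 / 238.0 * 100
w = 42.77 %


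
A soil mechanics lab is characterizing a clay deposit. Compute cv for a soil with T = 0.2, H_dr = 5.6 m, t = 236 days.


Using cv = T * H_dr^2 / t
H_dr^2 = 5.6^2 = 31.36
cv = 0.2 * 31.36 / 236
cv = 0.02658 m^2/day


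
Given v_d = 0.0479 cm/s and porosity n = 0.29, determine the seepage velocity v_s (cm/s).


Using v_s = v_d / n
v_s = 0.0479 / 0.29
v_s = 0.16517 cm/s


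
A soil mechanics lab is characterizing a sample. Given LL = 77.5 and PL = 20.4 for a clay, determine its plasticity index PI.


Result: 57.1

Derivation:
Using PI = LL - PL
PI = 77.5 - 20.4
PI = 57.1


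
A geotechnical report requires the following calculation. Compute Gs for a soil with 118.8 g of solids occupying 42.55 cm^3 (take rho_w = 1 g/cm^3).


Result: 2.792

Derivation:
Using Gs = m_s / (V_s * rho_w)
Since rho_w = 1 g/cm^3:
Gs = 118.8 / 42.55
Gs = 2.792


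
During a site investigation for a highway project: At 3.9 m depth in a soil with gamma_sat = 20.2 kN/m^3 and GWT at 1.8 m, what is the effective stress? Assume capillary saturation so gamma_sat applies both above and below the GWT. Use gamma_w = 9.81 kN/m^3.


Result: 58.18 kPa

Derivation:
Total stress = gamma_sat * depth
sigma = 20.2 * 3.9 = 78.78 kPa
Pore water pressure u = gamma_w * (depth - d_wt)
u = 9.81 * (3.9 - 1.8) = 20.601 kPa
Effective stress = sigma - u
sigma' = 78.78 - 20.601 = 58.18 kPa


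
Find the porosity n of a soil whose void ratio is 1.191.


Using the relation n = e / (1 + e)
n = 1.191 / (1 + 1.191)
n = 1.191 / 2.191
n = 0.5436


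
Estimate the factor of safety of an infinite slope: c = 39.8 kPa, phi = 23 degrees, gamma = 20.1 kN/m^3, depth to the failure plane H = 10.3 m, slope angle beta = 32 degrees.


Using Fs = c / (gamma*H*sin(beta)*cos(beta)) + tan(phi)/tan(beta)
Cohesion contribution = 39.8 / (20.1*10.3*sin(32)*cos(32))
Cohesion contribution = 0.427779
Friction contribution = tan(23)/tan(32) = 0.679302
Fs = 0.427779 + 0.679302
Fs = 1.107


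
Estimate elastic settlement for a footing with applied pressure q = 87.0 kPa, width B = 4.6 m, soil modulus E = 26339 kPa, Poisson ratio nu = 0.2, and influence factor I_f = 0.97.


Result: 14.149 mm

Derivation:
Using Se = q * B * (1 - nu^2) * I_f / E
1 - nu^2 = 1 - 0.2^2 = 0.96
Se = 87.0 * 4.6 * 0.96 * 0.97 / 26339
Se = 0.014149 m
Convert to mm: Se = 0.014149 * 1000 = 14.149 mm


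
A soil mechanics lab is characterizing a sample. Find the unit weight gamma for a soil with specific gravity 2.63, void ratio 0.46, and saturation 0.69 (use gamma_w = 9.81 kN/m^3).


Using gamma = gamma_w * (Gs + S*e) / (1 + e)
Numerator: Gs + S*e = 2.63 + 0.69*0.46 = 2.9474
Denominator: 1 + e = 1 + 0.46 = 1.46
gamma = 9.81 * 2.9474 / 1.46
gamma = 19.804 kN/m^3


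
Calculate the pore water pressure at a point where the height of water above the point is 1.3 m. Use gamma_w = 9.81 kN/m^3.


Using u = gamma_w * h_w
u = 9.81 * 1.3
u = 12.75 kPa


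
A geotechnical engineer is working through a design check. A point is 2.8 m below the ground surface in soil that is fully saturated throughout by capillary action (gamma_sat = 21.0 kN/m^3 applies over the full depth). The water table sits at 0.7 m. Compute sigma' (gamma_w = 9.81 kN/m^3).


Total stress = gamma_sat * depth
sigma = 21.0 * 2.8 = 58.8 kPa
Pore water pressure u = gamma_w * (depth - d_wt)
u = 9.81 * (2.8 - 0.7) = 20.601 kPa
Effective stress = sigma - u
sigma' = 58.8 - 20.601 = 38.2 kPa


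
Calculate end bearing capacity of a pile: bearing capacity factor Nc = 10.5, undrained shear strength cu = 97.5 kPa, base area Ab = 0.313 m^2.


Using Qb = Nc * cu * Ab
Qb = 10.5 * 97.5 * 0.313
Qb = 320.43 kN


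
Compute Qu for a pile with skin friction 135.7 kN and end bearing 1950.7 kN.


Using Qu = Qf + Qb
Qu = 135.7 + 1950.7
Qu = 2086.4 kN


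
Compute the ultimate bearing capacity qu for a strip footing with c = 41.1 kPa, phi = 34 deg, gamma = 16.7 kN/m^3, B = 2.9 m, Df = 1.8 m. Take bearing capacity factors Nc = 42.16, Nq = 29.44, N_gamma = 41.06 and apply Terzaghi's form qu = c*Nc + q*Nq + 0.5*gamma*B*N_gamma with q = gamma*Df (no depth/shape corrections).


Result: 3612.01 kPa

Derivation:
Compute qu = c*Nc + gamma*Df*Nq + 0.5*gamma*B*N_gamma
Term 1: 41.1 * 42.16 = 1732.776
Term 2: 16.7 * 1.8 * 29.44 = 884.9664
Term 3: 0.5 * 16.7 * 2.9 * 41.06 = 994.2679
qu = 1732.776 + 884.9664 + 994.2679
qu = 3612.01 kPa


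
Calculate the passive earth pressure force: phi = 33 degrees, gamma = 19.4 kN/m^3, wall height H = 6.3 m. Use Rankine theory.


Result: 1305.94 kN/m

Derivation:
Compute passive earth pressure coefficient:
Kp = tan^2(45 + phi/2) = tan^2(61.5) = 3.39212
Compute passive force:
Pp = 0.5 * Kp * gamma * H^2
Pp = 0.5 * 3.39212 * 19.4 * 6.3^2
Pp = 1305.94 kN/m


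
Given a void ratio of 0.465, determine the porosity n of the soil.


Using the relation n = e / (1 + e)
n = 0.465 / (1 + 0.465)
n = 0.465 / 1.465
n = 0.3174


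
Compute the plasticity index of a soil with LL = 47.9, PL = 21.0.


Using PI = LL - PL
PI = 47.9 - 21.0
PI = 26.9


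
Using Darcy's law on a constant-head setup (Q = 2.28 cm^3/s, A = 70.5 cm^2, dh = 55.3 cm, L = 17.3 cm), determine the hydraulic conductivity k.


Result: 0.010117 cm/s

Derivation:
Compute hydraulic gradient:
i = dh / L = 55.3 / 17.3 = 3.19653
Then apply Darcy's law:
k = Q / (A * i)
k = 2.28 / (70.5 * 3.19653)
k = 2.28 / 225.355
k = 0.010117 cm/s


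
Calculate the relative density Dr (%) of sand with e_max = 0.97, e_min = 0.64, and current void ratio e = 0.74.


Result: 69.7 %

Derivation:
Using Dr = (e_max - e) / (e_max - e_min) * 100
e_max - e = 0.97 - 0.74 = 0.23
e_max - e_min = 0.97 - 0.64 = 0.33
Dr = 0.23 / 0.33 * 100
Dr = 69.7 %


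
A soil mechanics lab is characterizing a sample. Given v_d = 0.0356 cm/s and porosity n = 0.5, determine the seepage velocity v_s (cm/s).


Result: 0.0712 cm/s

Derivation:
Using v_s = v_d / n
v_s = 0.0356 / 0.5
v_s = 0.0712 cm/s


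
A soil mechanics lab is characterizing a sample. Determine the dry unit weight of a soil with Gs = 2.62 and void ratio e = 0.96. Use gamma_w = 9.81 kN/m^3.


Using gamma_d = Gs * gamma_w / (1 + e)
gamma_d = 2.62 * 9.81 / (1 + 0.96)
gamma_d = 2.62 * 9.81 / 1.96
gamma_d = 13.113 kN/m^3


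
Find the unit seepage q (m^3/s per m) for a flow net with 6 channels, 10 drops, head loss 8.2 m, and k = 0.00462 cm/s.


Convert k to m/s for unit consistency with H:
k = 0.00462 cm/s = 0.00462 / 100 m/s = 4.62e-05 m/s
Using q = k * H * Nf / Nd
Nf / Nd = 6 / 10 = 0.6
q = 4.62e-05 * 8.2 * 0.6
q = 0.0002273 m^3/s per m


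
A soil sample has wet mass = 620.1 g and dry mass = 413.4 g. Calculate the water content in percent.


Using w = (m_wet - m_dry) / m_dry * 100
m_wet - m_dry = 620.1 - 413.4 = 206.7 g
w = 206.7 / 413.4 * 100
w = 50.0 %


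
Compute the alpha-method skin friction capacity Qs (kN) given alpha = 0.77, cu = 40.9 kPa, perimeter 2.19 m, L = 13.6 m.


Using Qs = alpha * cu * perimeter * L
Qs = 0.77 * 40.9 * 2.19 * 13.6
Qs = 937.99 kN


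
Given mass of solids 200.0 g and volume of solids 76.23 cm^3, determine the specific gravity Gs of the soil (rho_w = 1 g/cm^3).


Using Gs = m_s / (V_s * rho_w)
Since rho_w = 1 g/cm^3:
Gs = 200.0 / 76.23
Gs = 2.624


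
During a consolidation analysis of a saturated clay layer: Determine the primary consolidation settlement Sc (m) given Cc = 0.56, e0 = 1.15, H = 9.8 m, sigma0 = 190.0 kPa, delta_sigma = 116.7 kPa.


Using Sc = Cc * H / (1 + e0) * log10((sigma0 + delta_sigma) / sigma0)
Stress ratio = (190.0 + 116.7) / 190.0 = 1.61421
log10(1.61421) = 0.20796
Cc * H / (1 + e0) = 0.56 * 9.8 / (1 + 1.15) = 2.55256
Sc = 2.55256 * 0.20796
Sc = 0.5308 m


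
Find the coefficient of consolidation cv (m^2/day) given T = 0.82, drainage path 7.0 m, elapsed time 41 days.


Result: 0.98 m^2/day

Derivation:
Using cv = T * H_dr^2 / t
H_dr^2 = 7.0^2 = 49.0
cv = 0.82 * 49.0 / 41
cv = 0.98 m^2/day


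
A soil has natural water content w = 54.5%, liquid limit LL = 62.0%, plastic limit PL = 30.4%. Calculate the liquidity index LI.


Result: 0.763

Derivation:
First compute the plasticity index:
PI = LL - PL = 62.0 - 30.4 = 31.6
Then compute the liquidity index:
LI = (w - PL) / PI
LI = (54.5 - 30.4) / 31.6
LI = 0.763


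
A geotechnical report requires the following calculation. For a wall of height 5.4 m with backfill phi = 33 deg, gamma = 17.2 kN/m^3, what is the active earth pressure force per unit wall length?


Compute active earth pressure coefficient:
Ka = tan^2(45 - phi/2) = tan^2(28.5) = 0.294801
Compute active force:
Pa = 0.5 * Ka * gamma * H^2
Pa = 0.5 * 0.294801 * 17.2 * 5.4^2
Pa = 73.93 kN/m


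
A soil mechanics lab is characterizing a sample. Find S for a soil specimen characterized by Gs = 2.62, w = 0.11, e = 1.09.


Using S = Gs * w / e
S = 2.62 * 0.11 / 1.09
S = 0.2644


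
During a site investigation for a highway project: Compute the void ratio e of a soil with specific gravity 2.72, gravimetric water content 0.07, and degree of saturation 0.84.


Result: 0.2267

Derivation:
Using the relation e = Gs * w / S
e = 2.72 * 0.07 / 0.84
e = 0.2267


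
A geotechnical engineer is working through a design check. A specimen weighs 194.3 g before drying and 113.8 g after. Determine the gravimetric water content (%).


Using w = (m_wet - m_dry) / m_dry * 100
m_wet - m_dry = 194.3 - 113.8 = 80.5 g
w = 80.5 / 113.8 * 100
w = 70.74 %


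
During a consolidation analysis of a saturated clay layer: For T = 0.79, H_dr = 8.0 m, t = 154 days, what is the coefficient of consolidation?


Using cv = T * H_dr^2 / t
H_dr^2 = 8.0^2 = 64.0
cv = 0.79 * 64.0 / 154
cv = 0.32831 m^2/day


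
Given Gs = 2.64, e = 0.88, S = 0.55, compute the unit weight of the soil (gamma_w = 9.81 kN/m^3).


Using gamma = gamma_w * (Gs + S*e) / (1 + e)
Numerator: Gs + S*e = 2.64 + 0.55*0.88 = 3.124
Denominator: 1 + e = 1 + 0.88 = 1.88
gamma = 9.81 * 3.124 / 1.88
gamma = 16.301 kN/m^3


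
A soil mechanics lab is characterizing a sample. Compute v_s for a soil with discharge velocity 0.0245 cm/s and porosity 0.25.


Using v_s = v_d / n
v_s = 0.0245 / 0.25
v_s = 0.098 cm/s


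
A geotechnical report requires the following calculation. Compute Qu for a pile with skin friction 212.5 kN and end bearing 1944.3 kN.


Using Qu = Qf + Qb
Qu = 212.5 + 1944.3
Qu = 2156.8 kN


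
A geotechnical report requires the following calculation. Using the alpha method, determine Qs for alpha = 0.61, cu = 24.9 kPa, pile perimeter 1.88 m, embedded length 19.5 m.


Using Qs = alpha * cu * perimeter * L
Qs = 0.61 * 24.9 * 1.88 * 19.5
Qs = 556.83 kN


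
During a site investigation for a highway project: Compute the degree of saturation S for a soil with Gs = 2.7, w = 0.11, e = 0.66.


Using S = Gs * w / e
S = 2.7 * 0.11 / 0.66
S = 0.45


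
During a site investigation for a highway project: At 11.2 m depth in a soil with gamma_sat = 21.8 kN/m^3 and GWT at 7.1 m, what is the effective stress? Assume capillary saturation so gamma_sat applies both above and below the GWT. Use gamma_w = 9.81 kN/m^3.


Result: 203.94 kPa

Derivation:
Total stress = gamma_sat * depth
sigma = 21.8 * 11.2 = 244.16 kPa
Pore water pressure u = gamma_w * (depth - d_wt)
u = 9.81 * (11.2 - 7.1) = 40.221 kPa
Effective stress = sigma - u
sigma' = 244.16 - 40.221 = 203.94 kPa


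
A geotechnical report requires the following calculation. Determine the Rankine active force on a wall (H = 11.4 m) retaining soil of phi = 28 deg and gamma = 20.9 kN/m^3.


Result: 490.31 kN/m

Derivation:
Compute active earth pressure coefficient:
Ka = tan^2(45 - phi/2) = tan^2(31.0) = 0.361033
Compute active force:
Pa = 0.5 * Ka * gamma * H^2
Pa = 0.5 * 0.361033 * 20.9 * 11.4^2
Pa = 490.31 kN/m


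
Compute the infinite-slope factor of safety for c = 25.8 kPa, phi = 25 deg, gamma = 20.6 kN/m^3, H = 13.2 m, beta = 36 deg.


Using Fs = c / (gamma*H*sin(beta)*cos(beta)) + tan(phi)/tan(beta)
Cohesion contribution = 25.8 / (20.6*13.2*sin(36)*cos(36))
Cohesion contribution = 0.199527
Friction contribution = tan(25)/tan(36) = 0.641817
Fs = 0.199527 + 0.641817
Fs = 0.841


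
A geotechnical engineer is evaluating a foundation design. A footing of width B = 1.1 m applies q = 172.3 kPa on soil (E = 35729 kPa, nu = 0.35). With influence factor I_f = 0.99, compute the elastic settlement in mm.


Using Se = q * B * (1 - nu^2) * I_f / E
1 - nu^2 = 1 - 0.35^2 = 0.8775
Se = 172.3 * 1.1 * 0.8775 * 0.99 / 35729
Se = 0.004608 m
Convert to mm: Se = 0.004608 * 1000 = 4.608 mm


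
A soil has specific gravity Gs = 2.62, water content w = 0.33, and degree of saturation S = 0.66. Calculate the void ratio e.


Result: 1.31

Derivation:
Using the relation e = Gs * w / S
e = 2.62 * 0.33 / 0.66
e = 1.31


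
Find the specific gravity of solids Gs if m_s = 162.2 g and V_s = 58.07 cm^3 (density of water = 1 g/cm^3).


Result: 2.793

Derivation:
Using Gs = m_s / (V_s * rho_w)
Since rho_w = 1 g/cm^3:
Gs = 162.2 / 58.07
Gs = 2.793


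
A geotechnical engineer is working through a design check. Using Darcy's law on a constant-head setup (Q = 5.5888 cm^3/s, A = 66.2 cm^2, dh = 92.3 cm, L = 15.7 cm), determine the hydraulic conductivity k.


Result: 0.01436 cm/s

Derivation:
Compute hydraulic gradient:
i = dh / L = 92.3 / 15.7 = 5.87898
Then apply Darcy's law:
k = Q / (A * i)
k = 5.5888 / (66.2 * 5.87898)
k = 5.5888 / 389.189
k = 0.01436 cm/s


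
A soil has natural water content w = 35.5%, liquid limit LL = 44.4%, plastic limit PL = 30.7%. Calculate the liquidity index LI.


Result: 0.35

Derivation:
First compute the plasticity index:
PI = LL - PL = 44.4 - 30.7 = 13.7
Then compute the liquidity index:
LI = (w - PL) / PI
LI = (35.5 - 30.7) / 13.7
LI = 0.35


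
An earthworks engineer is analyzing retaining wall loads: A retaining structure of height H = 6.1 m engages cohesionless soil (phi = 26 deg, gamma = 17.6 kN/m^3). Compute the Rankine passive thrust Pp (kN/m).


Compute passive earth pressure coefficient:
Kp = tan^2(45 + phi/2) = tan^2(58.0) = 2.561071
Compute passive force:
Pp = 0.5 * Kp * gamma * H^2
Pp = 0.5 * 2.561071 * 17.6 * 6.1^2
Pp = 838.62 kN/m


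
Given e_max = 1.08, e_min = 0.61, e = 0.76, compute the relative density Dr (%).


Using Dr = (e_max - e) / (e_max - e_min) * 100
e_max - e = 1.08 - 0.76 = 0.32
e_max - e_min = 1.08 - 0.61 = 0.47
Dr = 0.32 / 0.47 * 100
Dr = 68.09 %


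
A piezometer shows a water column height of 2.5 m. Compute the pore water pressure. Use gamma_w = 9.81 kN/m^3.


Using u = gamma_w * h_w
u = 9.81 * 2.5
u = 24.53 kPa


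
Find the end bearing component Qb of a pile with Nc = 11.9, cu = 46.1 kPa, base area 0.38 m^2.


Result: 208.46 kN

Derivation:
Using Qb = Nc * cu * Ab
Qb = 11.9 * 46.1 * 0.38
Qb = 208.46 kN


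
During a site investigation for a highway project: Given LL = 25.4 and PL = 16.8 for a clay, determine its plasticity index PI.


Using PI = LL - PL
PI = 25.4 - 16.8
PI = 8.6


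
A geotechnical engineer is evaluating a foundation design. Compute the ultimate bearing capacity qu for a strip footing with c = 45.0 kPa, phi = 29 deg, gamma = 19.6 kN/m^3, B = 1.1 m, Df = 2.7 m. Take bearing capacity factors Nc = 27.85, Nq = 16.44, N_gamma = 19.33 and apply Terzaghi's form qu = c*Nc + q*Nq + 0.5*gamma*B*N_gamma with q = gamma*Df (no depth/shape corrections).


Compute qu = c*Nc + gamma*Df*Nq + 0.5*gamma*B*N_gamma
Term 1: 45.0 * 27.85 = 1253.25
Term 2: 19.6 * 2.7 * 16.44 = 870.0048
Term 3: 0.5 * 19.6 * 1.1 * 19.33 = 208.3774
qu = 1253.25 + 870.0048 + 208.3774
qu = 2331.63 kPa


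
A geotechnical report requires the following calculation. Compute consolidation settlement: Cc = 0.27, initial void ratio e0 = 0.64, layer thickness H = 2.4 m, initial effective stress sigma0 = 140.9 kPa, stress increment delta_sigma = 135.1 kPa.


Using Sc = Cc * H / (1 + e0) * log10((sigma0 + delta_sigma) / sigma0)
Stress ratio = (140.9 + 135.1) / 140.9 = 1.95884
log10(1.95884) = 0.291998
Cc * H / (1 + e0) = 0.27 * 2.4 / (1 + 0.64) = 0.395122
Sc = 0.395122 * 0.291998
Sc = 0.1154 m


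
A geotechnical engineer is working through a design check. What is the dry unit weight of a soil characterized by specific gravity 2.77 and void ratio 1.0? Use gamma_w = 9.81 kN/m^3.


Using gamma_d = Gs * gamma_w / (1 + e)
gamma_d = 2.77 * 9.81 / (1 + 1.0)
gamma_d = 2.77 * 9.81 / 2.0
gamma_d = 13.587 kN/m^3


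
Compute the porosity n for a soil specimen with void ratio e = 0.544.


Using the relation n = e / (1 + e)
n = 0.544 / (1 + 0.544)
n = 0.544 / 1.544
n = 0.3523


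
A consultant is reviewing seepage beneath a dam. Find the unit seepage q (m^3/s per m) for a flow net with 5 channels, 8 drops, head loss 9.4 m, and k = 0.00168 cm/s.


Convert k to m/s for unit consistency with H:
k = 0.00168 cm/s = 0.00168 / 100 m/s = 1.68e-05 m/s
Using q = k * H * Nf / Nd
Nf / Nd = 5 / 8 = 0.625
q = 1.68e-05 * 9.4 * 0.625
q = 9.87e-05 m^3/s per m


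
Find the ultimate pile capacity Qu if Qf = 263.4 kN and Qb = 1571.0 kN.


Using Qu = Qf + Qb
Qu = 263.4 + 1571.0
Qu = 1834.4 kN


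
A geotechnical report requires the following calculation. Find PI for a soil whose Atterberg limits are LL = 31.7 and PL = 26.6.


Using PI = LL - PL
PI = 31.7 - 26.6
PI = 5.1


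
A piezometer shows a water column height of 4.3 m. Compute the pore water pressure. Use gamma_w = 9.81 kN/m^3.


Result: 42.18 kPa

Derivation:
Using u = gamma_w * h_w
u = 9.81 * 4.3
u = 42.18 kPa


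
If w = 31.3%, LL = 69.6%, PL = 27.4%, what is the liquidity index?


First compute the plasticity index:
PI = LL - PL = 69.6 - 27.4 = 42.2
Then compute the liquidity index:
LI = (w - PL) / PI
LI = (31.3 - 27.4) / 42.2
LI = 0.092


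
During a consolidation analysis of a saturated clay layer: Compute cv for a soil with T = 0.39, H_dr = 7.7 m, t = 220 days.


Using cv = T * H_dr^2 / t
H_dr^2 = 7.7^2 = 59.29
cv = 0.39 * 59.29 / 220
cv = 0.10511 m^2/day


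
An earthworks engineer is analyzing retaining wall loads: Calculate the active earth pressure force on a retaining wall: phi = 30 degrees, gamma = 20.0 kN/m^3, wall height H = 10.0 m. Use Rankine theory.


Compute active earth pressure coefficient:
Ka = tan^2(45 - phi/2) = tan^2(30.0) = 0.333333
Compute active force:
Pa = 0.5 * Ka * gamma * H^2
Pa = 0.5 * 0.333333 * 20.0 * 10.0^2
Pa = 333.33 kN/m


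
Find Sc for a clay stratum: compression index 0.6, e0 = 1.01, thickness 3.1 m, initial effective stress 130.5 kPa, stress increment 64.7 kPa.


Using Sc = Cc * H / (1 + e0) * log10((sigma0 + delta_sigma) / sigma0)
Stress ratio = (130.5 + 64.7) / 130.5 = 1.49579
log10(1.49579) = 0.174869
Cc * H / (1 + e0) = 0.6 * 3.1 / (1 + 1.01) = 0.925373
Sc = 0.925373 * 0.174869
Sc = 0.1618 m


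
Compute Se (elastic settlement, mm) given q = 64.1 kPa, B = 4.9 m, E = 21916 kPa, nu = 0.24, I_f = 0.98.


Using Se = q * B * (1 - nu^2) * I_f / E
1 - nu^2 = 1 - 0.24^2 = 0.9424
Se = 64.1 * 4.9 * 0.9424 * 0.98 / 21916
Se = 0.013236 m
Convert to mm: Se = 0.013236 * 1000 = 13.236 mm


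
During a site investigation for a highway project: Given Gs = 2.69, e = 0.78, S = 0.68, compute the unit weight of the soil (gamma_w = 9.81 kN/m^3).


Using gamma = gamma_w * (Gs + S*e) / (1 + e)
Numerator: Gs + S*e = 2.69 + 0.68*0.78 = 3.2204
Denominator: 1 + e = 1 + 0.78 = 1.78
gamma = 9.81 * 3.2204 / 1.78
gamma = 17.748 kN/m^3


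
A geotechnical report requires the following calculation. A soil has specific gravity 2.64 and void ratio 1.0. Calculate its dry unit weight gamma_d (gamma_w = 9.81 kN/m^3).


Result: 12.949 kN/m^3

Derivation:
Using gamma_d = Gs * gamma_w / (1 + e)
gamma_d = 2.64 * 9.81 / (1 + 1.0)
gamma_d = 2.64 * 9.81 / 2.0
gamma_d = 12.949 kN/m^3


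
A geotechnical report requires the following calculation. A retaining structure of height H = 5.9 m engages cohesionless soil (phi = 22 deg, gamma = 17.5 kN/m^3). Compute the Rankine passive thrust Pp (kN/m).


Compute passive earth pressure coefficient:
Kp = tan^2(45 + phi/2) = tan^2(56.0) = 2.197987
Compute passive force:
Pp = 0.5 * Kp * gamma * H^2
Pp = 0.5 * 2.197987 * 17.5 * 5.9^2
Pp = 669.48 kN/m


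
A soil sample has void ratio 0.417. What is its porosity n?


Using the relation n = e / (1 + e)
n = 0.417 / (1 + 0.417)
n = 0.417 / 1.417
n = 0.2943


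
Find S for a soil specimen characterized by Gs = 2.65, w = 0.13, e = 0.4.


Using S = Gs * w / e
S = 2.65 * 0.13 / 0.4
S = 0.8612
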